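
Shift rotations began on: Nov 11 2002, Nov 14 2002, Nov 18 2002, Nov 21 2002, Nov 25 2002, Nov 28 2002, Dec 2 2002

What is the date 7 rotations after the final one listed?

Dec 26 2002

Every event lands on a Monday or Thursday (gaps cycle 3, 4, 3, 4, 3, 4).
So the schedule is: every Monday and Thursday.
Next Thursday: Dec 5 2002.
Next Monday: Dec 9 2002.
Next Thursday: Dec 12 2002.
The following Monday is Dec 16 2002.
The following Thursday is Dec 19 2002.
Next Monday: Dec 23 2002.
The following Thursday is Dec 26 2002.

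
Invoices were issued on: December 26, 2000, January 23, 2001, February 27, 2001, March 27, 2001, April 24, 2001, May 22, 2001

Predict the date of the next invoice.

June 26, 2001

These are Tuesdays at 28- or 35-day spacing (28, 35, 28, 28, 28).
The pattern: 4th Tuesday of the month.
June 2001 — 4th Tuesday is June 26, 2001.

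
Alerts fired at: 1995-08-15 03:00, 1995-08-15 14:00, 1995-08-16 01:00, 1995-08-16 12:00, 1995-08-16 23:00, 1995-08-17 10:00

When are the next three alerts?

1995-08-17 21:00, 1995-08-18 08:00, 1995-08-18 19:00

Spacing: 11, 11, 11, 11, 11 h — constant 11 h.
1995-08-17 10:00 + 11 h = 1995-08-17 21:00.
1995-08-17 21:00 + 11 h = 1995-08-18 08:00.
1995-08-18 08:00 + 11 h = 1995-08-18 19:00.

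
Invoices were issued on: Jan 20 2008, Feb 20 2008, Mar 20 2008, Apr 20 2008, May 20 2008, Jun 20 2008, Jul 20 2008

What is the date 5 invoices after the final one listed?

Dec 20 2008

The day-of-month is always 20 (31, 29, 31, 30, 31, 30 days between events).
So this recurs on the 20th of each month.
August 2008: Aug 20 2008.
Next: September 2008 → Sep 20 2008.
October 2008: Oct 20 2008.
November 2008: Nov 20 2008.
Next: December 2008 → Dec 20 2008.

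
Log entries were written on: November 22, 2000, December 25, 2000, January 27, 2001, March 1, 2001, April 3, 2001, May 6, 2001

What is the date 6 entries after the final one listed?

November 20, 2001

Gaps between consecutive events: 33, 33, 33, 33, 33 days — a constant 33-day interval.
May 6, 2001 + 33 days = June 8, 2001.
June 8, 2001 + 33 days = July 11, 2001.
July 11, 2001 + 33 days = August 13, 2001.
August 13, 2001 + 33 days = September 15, 2001.
September 15, 2001 + 33 days = October 18, 2001.
October 18, 2001 + 33 days = November 20, 2001.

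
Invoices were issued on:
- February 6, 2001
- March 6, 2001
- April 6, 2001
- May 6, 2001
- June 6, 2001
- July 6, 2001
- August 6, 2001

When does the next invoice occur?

Gaps: 28, 31, 30, 31, 30, 31 days — not constant. Every event is on the 6th of the month.
Pattern: the 6th of each month.
September 2001: September 6, 2001.

September 6, 2001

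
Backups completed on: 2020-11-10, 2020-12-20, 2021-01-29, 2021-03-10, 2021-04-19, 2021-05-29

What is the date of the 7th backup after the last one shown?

Gaps between consecutive events: 40, 40, 40, 40, 40 days — a constant 40-day interval.
2021-05-29 + 40 days = 2021-07-08.
2021-07-08 + 40 days = 2021-08-17.
2021-08-17 + 40 days = 2021-09-26.
2021-09-26 + 40 days = 2021-11-05.
2021-11-05 + 40 days = 2021-12-15.
2021-12-15 + 40 days = 2022-01-24.
2022-01-24 + 40 days = 2022-03-05.

2022-03-05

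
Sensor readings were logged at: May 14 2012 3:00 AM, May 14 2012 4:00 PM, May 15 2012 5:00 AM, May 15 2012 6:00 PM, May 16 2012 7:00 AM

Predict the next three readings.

May 16 2012 8:00 PM, May 17 2012 9:00 AM, May 17 2012 10:00 PM

Gaps: 13, 13, 13, 13 hours — each event is 13 hours after the previous one.
May 16 2012 7:00 AM + 13 h = May 16 2012 8:00 PM.
May 16 2012 8:00 PM + 13 h = May 17 2012 9:00 AM.
May 17 2012 9:00 AM + 13 h = May 17 2012 10:00 PM.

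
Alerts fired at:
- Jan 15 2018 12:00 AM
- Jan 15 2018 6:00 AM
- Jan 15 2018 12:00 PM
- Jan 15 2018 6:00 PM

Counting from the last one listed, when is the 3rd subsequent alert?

The interval is a steady 6 hours (6, 6, 6).
Jan 15 2018 6:00 PM + 6 h = Jan 16 2018 12:00 AM.
Jan 16 2018 12:00 AM + 6 h = Jan 16 2018 6:00 AM.
Jan 16 2018 6:00 AM + 6 h = Jan 16 2018 12:00 PM.

Jan 16 2018 12:00 PM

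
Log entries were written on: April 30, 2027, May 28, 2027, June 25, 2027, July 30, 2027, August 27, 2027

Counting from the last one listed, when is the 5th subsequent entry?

January 28, 2028

These are Fridays with 28, 28, 35, 28-day gaps.
Each is the final Friday of its month — April 30, 2027 is past the 28th, so '4th Friday' doesn't fit.
Last Friday of September 2027: September 24, 2027.
Last Friday of October 2027: October 29, 2027.
Last Friday of November 2027: November 26, 2027.
December 2027 ends with Friday December 31, 2027.
Last Friday of January 2028: January 28, 2028.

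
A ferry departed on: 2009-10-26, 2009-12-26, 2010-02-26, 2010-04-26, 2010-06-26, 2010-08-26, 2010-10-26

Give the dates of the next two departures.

The day-of-month is always 26 (61, 62, 59, 61, 61, 61 days between events).
So this recurs on the 26th of every 2 months.
December 2010: 2010-12-26.
February 2011: 2011-02-26.

2010-12-26, 2011-02-26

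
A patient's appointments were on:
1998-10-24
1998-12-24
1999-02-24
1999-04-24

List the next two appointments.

1999-06-24, 1999-08-24

The day-of-month is always 24 (61, 62, 59 days between events).
So this recurs on the 24th of every 2 months.
Next: June 1999 → 1999-06-24.
Next: August 1999 → 1999-08-24.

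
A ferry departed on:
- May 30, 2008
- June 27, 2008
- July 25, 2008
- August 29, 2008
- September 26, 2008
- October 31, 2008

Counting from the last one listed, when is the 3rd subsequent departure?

January 30, 2009

These are Fridays with 28, 28, 35, 28, 35-day gaps.
Each is the final Friday of its month — May 30, 2008 is past the 28th, so '4th Friday' doesn't fit.
Last Friday of November 2008: November 28, 2008.
Last Friday of December 2008: December 26, 2008.
January 2009 ends with Friday January 30, 2009.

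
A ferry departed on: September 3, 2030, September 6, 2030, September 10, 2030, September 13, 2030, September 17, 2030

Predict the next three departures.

September 20, 2030; September 24, 2030; September 27, 2030

Gaps: 3, 4, 3, 4 days — not constant, but cyclic with period 2.
The events fall on every Tuesday and Friday.
The following Friday is September 20, 2030.
Next Tuesday: September 24, 2030.
Next Friday: September 27, 2030.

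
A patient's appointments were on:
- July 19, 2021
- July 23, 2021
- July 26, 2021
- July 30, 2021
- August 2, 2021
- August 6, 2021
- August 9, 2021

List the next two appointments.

The gap pattern 4, 3, 4, 3, 4, 3 repeats every 2 events.
These are the Mondays and Fridays of each week.
The following Friday is August 13, 2021.
Next Monday: August 16, 2021.

August 13, 2021; August 16, 2021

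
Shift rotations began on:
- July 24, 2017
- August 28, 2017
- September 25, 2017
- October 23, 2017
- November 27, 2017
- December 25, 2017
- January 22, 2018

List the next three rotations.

All dates are Mondays, 35, 28, 28, 35, 28, 28 days apart.
Specifically, the 4th Monday of each month.
4th Monday of February 2018: February 26, 2018.
March 2018 — 4th Monday is March 26, 2018.
April 2018 — 4th Monday is April 23, 2018.

February 26, 2018; March 26, 2018; April 23, 2018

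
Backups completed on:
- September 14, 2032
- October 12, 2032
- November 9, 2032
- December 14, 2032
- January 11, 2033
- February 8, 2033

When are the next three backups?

March 8, 2033; April 12, 2033; May 10, 2033

These are Tuesdays at 28- or 35-day spacing (28, 28, 35, 28, 28).
The pattern: 2nd Tuesday of the month.
2nd Tuesday of March 2033: March 8, 2033.
April 2033 — 2nd Tuesday is April 12, 2033.
May 2033 — 2nd Tuesday is May 10, 2033.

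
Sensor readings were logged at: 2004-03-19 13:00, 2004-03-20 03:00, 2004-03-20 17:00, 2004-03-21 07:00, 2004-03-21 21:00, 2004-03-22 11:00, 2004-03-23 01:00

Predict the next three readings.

2004-03-23 15:00, 2004-03-24 05:00, 2004-03-24 19:00

Gaps: 14, 14, 14, 14, 14, 14 hours — each event is 14 hours after the previous one.
2004-03-23 01:00 + 14 h = 2004-03-23 15:00.
2004-03-23 15:00 + 14 h = 2004-03-24 05:00.
2004-03-24 05:00 + 14 h = 2004-03-24 19:00.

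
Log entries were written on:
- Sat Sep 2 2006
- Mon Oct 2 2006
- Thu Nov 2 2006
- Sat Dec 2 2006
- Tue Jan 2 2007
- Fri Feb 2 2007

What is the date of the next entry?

Fri Mar 2 2007

The day-of-month is always 2 (30, 31, 30, 31, 31 days between events).
So this recurs on the 2nd of each month.
Next: March 2007 → Fri Mar 2 2007.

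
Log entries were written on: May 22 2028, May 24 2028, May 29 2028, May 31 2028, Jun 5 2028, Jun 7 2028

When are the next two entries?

Jun 12 2028, Jun 14 2028

Every event lands on a Monday or Wednesday (gaps cycle 2, 5, 2, 5, 2).
So the schedule is: every Monday and Wednesday.
Next Monday: Jun 12 2028.
Next Wednesday: Jun 14 2028.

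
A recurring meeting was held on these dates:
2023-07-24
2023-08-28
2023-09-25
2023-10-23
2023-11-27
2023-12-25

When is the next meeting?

2024-01-22

All dates are Mondays, 35, 28, 28, 35, 28 days apart.
Specifically, the 4th Monday of each month.
4th Monday of January 2024: 2024-01-22.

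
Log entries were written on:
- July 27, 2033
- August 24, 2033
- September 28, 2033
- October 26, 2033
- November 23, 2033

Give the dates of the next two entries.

December 28, 2033; January 25, 2034

Gaps: 28, 35, 28, 28 days — a mix of 28 and 35. Every date is a Wednesday.
Each is the 4th Wednesday of its month.
4th Wednesday of December 2033: December 28, 2033.
4th Wednesday of January 2034: January 25, 2034.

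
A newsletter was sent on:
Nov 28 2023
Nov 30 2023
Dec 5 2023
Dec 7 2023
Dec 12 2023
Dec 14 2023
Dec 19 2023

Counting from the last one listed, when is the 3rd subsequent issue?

The gap pattern 2, 5, 2, 5, 2, 5 repeats every 2 events.
These are the Tuesdays and Thursdays of each week.
Next Thursday: Dec 21 2023.
Next Tuesday: Dec 26 2023.
The following Thursday is Dec 28 2023.

Dec 28 2023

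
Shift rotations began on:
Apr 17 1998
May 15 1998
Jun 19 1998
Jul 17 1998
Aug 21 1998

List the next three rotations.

Sep 18 1998, Oct 16 1998, Nov 20 1998

Gaps: 28, 35, 28, 35 days — a mix of 28 and 35. Every date is a Friday.
Each is the 3rd Friday of its month.
September 1998 — 3rd Friday is Sep 18 1998.
October 1998 — 3rd Friday is Oct 16 1998.
November 1998 — 3rd Friday is Nov 20 1998.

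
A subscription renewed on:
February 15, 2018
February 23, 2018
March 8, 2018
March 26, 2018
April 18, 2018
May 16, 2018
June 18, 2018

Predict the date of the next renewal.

July 26, 2018

Gaps: 8, 13, 18, 23, 28, 33 days — each gap is 5 larger than the previous one.
Next gap: 38 days. June 18, 2018 + 38 days = July 26, 2018.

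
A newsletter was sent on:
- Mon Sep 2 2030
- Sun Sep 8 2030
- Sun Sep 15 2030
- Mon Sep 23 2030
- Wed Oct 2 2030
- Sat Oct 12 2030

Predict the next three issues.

Intervals are 6, 7, 8, 9, 10 days — an arithmetic progression with common difference 1.
Next gap: 11 days. Sat Oct 12 2030 + 11 days = Wed Oct 23 2030.
Next gap: 12 days. Wed Oct 23 2030 + 12 days = Mon Nov 4 2030.
Next gap: 13 days. Mon Nov 4 2030 + 13 days = Sun Nov 17 2030.

Wed Oct 23 2030, Mon Nov 4 2030, Sun Nov 17 2030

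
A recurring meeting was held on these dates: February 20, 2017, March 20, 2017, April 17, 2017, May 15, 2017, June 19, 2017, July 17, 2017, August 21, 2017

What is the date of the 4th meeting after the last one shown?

December 18, 2017

All dates are Mondays, 28, 28, 28, 35, 28, 35 days apart.
Specifically, the 3rd Monday of each month.
September 2017 — 3rd Monday is September 18, 2017.
3rd Monday of October 2017: October 16, 2017.
3rd Monday of November 2017: November 20, 2017.
3rd Monday of December 2017: December 18, 2017.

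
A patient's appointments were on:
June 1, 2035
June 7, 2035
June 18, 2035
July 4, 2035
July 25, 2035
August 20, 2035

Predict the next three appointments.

Intervals are 6, 11, 16, 21, 26 days — an arithmetic progression with common difference 5.
Next gap: 31 days. August 20, 2035 + 31 days = September 20, 2035.
Next gap: 36 days. September 20, 2035 + 36 days = October 26, 2035.
Next gap: 41 days. October 26, 2035 + 41 days = December 6, 2035.

September 20, 2035; October 26, 2035; December 6, 2035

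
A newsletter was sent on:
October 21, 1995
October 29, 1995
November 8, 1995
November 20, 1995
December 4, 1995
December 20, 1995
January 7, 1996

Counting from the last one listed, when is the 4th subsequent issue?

April 8, 1996

The spacing grows by 2 each time: 8, 10, 12, 14, 16, 18 days.
Next gap: 20 days. January 7, 1996 + 20 days = January 27, 1996.
Next gap: 22 days. January 27, 1996 + 22 days = February 18, 1996.
Next gap: 24 days. February 18, 1996 + 24 days = March 13, 1996.
Next gap: 26 days. March 13, 1996 + 26 days = April 8, 1996.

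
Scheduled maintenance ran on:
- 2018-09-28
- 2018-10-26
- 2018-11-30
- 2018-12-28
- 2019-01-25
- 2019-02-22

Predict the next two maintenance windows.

All Fridays; the gaps (28, 35, 28, 28, 28) vary with month length.
This is the last Friday of each month.
Last Friday of March 2019: 2019-03-29.
April 2019 ends with Friday 2019-04-26.

2019-03-29, 2019-04-26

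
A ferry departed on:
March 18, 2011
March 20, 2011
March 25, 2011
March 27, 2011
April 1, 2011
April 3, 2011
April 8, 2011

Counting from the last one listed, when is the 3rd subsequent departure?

The gap pattern 2, 5, 2, 5, 2, 5 repeats every 2 events.
These are the Fridays and Sundays of each week.
Next Sunday: April 10, 2011.
The following Friday is April 15, 2011.
The following Sunday is April 17, 2011.

April 17, 2011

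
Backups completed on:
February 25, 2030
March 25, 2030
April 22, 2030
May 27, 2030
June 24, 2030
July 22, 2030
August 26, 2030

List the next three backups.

September 23, 2030; October 28, 2030; November 25, 2030

Gaps: 28, 28, 35, 28, 28, 35 days — a mix of 28 and 35. Every date is a Monday.
Each is the 4th Monday of its month.
4th Monday of September 2030: September 23, 2030.
4th Monday of October 2030: October 28, 2030.
4th Monday of November 2030: November 25, 2030.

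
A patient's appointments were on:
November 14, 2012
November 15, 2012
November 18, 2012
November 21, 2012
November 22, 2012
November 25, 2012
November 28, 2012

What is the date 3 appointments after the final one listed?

Gaps: 1, 3, 3, 1, 3, 3 days — not constant, but cyclic with period 3.
The events fall on every Wednesday, Thursday and Sunday.
Next Thursday: November 29, 2012.
Next Sunday: December 2, 2012.
Next Wednesday: December 5, 2012.

December 5, 2012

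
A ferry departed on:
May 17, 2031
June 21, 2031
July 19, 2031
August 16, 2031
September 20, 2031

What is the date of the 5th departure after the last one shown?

February 21, 2032

Gaps: 35, 28, 28, 35 days — a mix of 28 and 35. Every date is a Saturday.
Each is the 3rd Saturday of its month.
October 2031 — 3rd Saturday is October 18, 2031.
3rd Saturday of November 2031: November 15, 2031.
3rd Saturday of December 2031: December 20, 2031.
3rd Saturday of January 2032: January 17, 2032.
3rd Saturday of February 2032: February 21, 2032.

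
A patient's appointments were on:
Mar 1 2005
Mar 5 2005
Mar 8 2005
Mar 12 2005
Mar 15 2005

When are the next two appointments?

Mar 19 2005, Mar 22 2005

The gap pattern 4, 3, 4, 3 repeats every 2 events.
These are the Tuesdays and Saturdays of each week.
Next Saturday: Mar 19 2005.
The following Tuesday is Mar 22 2005.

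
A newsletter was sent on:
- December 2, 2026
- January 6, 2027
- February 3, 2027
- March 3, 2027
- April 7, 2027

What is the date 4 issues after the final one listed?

August 4, 2027

These are Wednesdays at 28- or 35-day spacing (35, 28, 28, 35).
The pattern: 1st Wednesday of the month.
May 2027 — 1st Wednesday is May 5, 2027.
June 2027 — 1st Wednesday is June 2, 2027.
1st Wednesday of July 2027: July 7, 2027.
August 2027 — 1st Wednesday is August 4, 2027.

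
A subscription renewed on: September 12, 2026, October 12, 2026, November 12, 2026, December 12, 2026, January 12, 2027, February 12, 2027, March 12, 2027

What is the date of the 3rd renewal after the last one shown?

Each date is the 12th; the gaps (30, 31, 30, 31, 31, 28) track the month lengths.
The rule is the 12th of each month.
April 2027: April 12, 2027.
May 2027: May 12, 2027.
June 2027: June 12, 2027.

June 12, 2027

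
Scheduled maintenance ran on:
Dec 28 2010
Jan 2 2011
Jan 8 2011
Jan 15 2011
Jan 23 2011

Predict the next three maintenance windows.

Feb 1 2011, Feb 11 2011, Feb 22 2011

Intervals are 5, 6, 7, 8 days — an arithmetic progression with common difference 1.
Next gap: 9 days. Jan 23 2011 + 9 days = Feb 1 2011.
Next gap: 10 days. Feb 1 2011 + 10 days = Feb 11 2011.
Next gap: 11 days. Feb 11 2011 + 11 days = Feb 22 2011.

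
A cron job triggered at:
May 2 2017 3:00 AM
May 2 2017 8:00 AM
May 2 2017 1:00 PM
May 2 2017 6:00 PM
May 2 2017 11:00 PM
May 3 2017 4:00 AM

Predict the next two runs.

May 3 2017 9:00 AM, May 3 2017 2:00 PM

Gaps: 5, 5, 5, 5, 5 hours — each event is 5 hours after the previous one.
May 3 2017 4:00 AM + 5 h = May 3 2017 9:00 AM.
May 3 2017 9:00 AM + 5 h = May 3 2017 2:00 PM.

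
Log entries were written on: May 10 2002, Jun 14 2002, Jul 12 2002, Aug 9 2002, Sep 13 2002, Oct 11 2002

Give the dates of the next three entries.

All dates are Fridays, 35, 28, 28, 35, 28 days apart.
Specifically, the 2nd Friday of each month.
2nd Friday of November 2002: Nov 8 2002.
2nd Friday of December 2002: Dec 13 2002.
January 2003 — 2nd Friday is Jan 10 2003.

Nov 8 2002, Dec 13 2002, Jan 10 2003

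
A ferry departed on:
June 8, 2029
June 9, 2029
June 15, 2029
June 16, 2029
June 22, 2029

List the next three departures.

Gaps: 1, 6, 1, 6 days — not constant, but cyclic with period 2.
The events fall on every Friday and Saturday.
The following Saturday is June 23, 2029.
Next Friday: June 29, 2029.
The following Saturday is June 30, 2029.

June 23, 2029; June 29, 2029; June 30, 2029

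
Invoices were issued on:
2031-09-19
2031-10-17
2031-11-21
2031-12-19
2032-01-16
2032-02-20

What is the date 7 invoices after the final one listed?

2032-09-17

Gaps: 28, 35, 28, 28, 35 days — a mix of 28 and 35. Every date is a Friday.
Each is the 3rd Friday of its month.
3rd Friday of March 2032: 2032-03-19.
April 2032 — 3rd Friday is 2032-04-16.
3rd Friday of May 2032: 2032-05-21.
3rd Friday of June 2032: 2032-06-18.
July 2032 — 3rd Friday is 2032-07-16.
August 2032 — 3rd Friday is 2032-08-20.
September 2032 — 3rd Friday is 2032-09-17.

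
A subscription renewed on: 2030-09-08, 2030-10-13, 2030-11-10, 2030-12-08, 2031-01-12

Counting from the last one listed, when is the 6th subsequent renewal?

2031-07-13

All dates are Sundays, 35, 28, 28, 35 days apart.
Specifically, the 2nd Sunday of each month.
2nd Sunday of February 2031: 2031-02-09.
March 2031 — 2nd Sunday is 2031-03-09.
April 2031 — 2nd Sunday is 2031-04-13.
2nd Sunday of May 2031: 2031-05-11.
June 2031 — 2nd Sunday is 2031-06-08.
July 2031 — 2nd Sunday is 2031-07-13.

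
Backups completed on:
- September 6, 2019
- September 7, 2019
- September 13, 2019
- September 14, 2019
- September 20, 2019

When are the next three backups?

Every event lands on a Friday or Saturday (gaps cycle 1, 6, 1, 6).
So the schedule is: every Friday and Saturday.
The following Saturday is September 21, 2019.
The following Friday is September 27, 2019.
The following Saturday is September 28, 2019.

September 21, 2019; September 27, 2019; September 28, 2019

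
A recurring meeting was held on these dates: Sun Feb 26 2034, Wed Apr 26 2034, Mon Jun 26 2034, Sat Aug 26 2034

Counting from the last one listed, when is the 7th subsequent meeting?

Fri Oct 26 2035

Gaps: 59, 61, 61 days — not constant. Every event is on the 26th of the month.
Pattern: the 26th of every 2 months.
Next: October 2034 → Thu Oct 26 2034.
December 2034: Tue Dec 26 2034.
February 2035: Mon Feb 26 2035.
April 2035: Thu Apr 26 2035.
June 2035: Tue Jun 26 2035.
August 2035: Sun Aug 26 2035.
October 2035: Fri Oct 26 2035.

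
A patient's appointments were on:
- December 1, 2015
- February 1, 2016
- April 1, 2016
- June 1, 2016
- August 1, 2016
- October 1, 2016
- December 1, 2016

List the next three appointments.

The day-of-month is always 1 (62, 60, 61, 61, 61, 61 days between events).
So this recurs on the 1st of every 2 months.
February 2017: February 1, 2017.
April 2017: April 1, 2017.
June 2017: June 1, 2017.

February 1, 2017; April 1, 2017; June 1, 2017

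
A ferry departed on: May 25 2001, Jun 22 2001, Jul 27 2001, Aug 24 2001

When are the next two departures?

Sep 28 2001, Oct 26 2001

Gaps: 28, 35, 28 days — a mix of 28 and 35. Every date is a Friday.
Each is the 4th Friday of its month.
4th Friday of September 2001: Sep 28 2001.
4th Friday of October 2001: Oct 26 2001.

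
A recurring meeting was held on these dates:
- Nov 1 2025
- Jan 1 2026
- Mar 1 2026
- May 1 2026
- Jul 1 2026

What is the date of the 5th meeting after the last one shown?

May 1 2027

Each date is the 1st; the gaps (61, 59, 61, 61) track the month lengths.
The rule is the 1st of every 2 months.
September 2026: Sep 1 2026.
November 2026: Nov 1 2026.
Next: January 2027 → Jan 1 2027.
Next: March 2027 → Mar 1 2027.
May 2027: May 1 2027.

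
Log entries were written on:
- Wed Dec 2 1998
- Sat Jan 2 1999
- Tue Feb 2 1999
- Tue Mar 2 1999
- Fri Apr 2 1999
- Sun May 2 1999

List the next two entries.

Wed Jun 2 1999, Fri Jul 2 1999

Gaps: 31, 31, 28, 31, 30 days — not constant. Every event is on the 2nd of the month.
Pattern: the 2nd of each month.
June 1999: Wed Jun 2 1999.
Next: July 1999 → Fri Jul 2 1999.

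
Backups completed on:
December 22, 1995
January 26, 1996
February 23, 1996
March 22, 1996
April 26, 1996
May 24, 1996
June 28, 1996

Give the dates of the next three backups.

Gaps: 35, 28, 28, 35, 28, 35 days — a mix of 28 and 35. Every date is a Friday.
Each is the 4th Friday of its month.
4th Friday of July 1996: July 26, 1996.
4th Friday of August 1996: August 23, 1996.
September 1996 — 4th Friday is September 27, 1996.

July 26, 1996; August 23, 1996; September 27, 1996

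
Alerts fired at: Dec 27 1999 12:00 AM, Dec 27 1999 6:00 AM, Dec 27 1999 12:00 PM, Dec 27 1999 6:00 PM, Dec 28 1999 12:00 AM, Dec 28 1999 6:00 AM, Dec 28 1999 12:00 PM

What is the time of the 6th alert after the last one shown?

Gaps: 6, 6, 6, 6, 6, 6 hours — each event is 6 hours after the previous one.
Dec 28 1999 12:00 PM + 6 h = Dec 28 1999 6:00 PM.
Dec 28 1999 6:00 PM + 6 h = Dec 29 1999 12:00 AM.
Dec 29 1999 12:00 AM + 6 h = Dec 29 1999 6:00 AM.
Dec 29 1999 6:00 AM + 6 h = Dec 29 1999 12:00 PM.
Dec 29 1999 12:00 PM + 6 h = Dec 29 1999 6:00 PM.
Dec 29 1999 6:00 PM + 6 h = Dec 30 1999 12:00 AM.

Dec 30 1999 12:00 AM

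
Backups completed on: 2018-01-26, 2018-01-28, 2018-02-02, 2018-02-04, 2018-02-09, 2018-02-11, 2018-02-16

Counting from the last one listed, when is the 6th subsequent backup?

2018-03-09

Gaps: 2, 5, 2, 5, 2, 5 days — not constant, but cyclic with period 2.
The events fall on every Friday and Sunday.
Next Sunday: 2018-02-18.
The following Friday is 2018-02-23.
Next Sunday: 2018-02-25.
Next Friday: 2018-03-02.
The following Sunday is 2018-03-04.
The following Friday is 2018-03-09.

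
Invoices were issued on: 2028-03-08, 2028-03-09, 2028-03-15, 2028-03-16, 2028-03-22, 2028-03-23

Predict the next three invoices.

Gaps: 1, 6, 1, 6, 1 days — not constant, but cyclic with period 2.
The events fall on every Wednesday and Thursday.
Next Wednesday: 2028-03-29.
The following Thursday is 2028-03-30.
Next Wednesday: 2028-04-05.

2028-03-29, 2028-03-30, 2028-04-05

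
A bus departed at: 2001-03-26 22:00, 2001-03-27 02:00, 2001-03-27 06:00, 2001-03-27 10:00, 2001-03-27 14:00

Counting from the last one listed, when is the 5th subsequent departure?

Spacing: 4, 4, 4, 4 h — constant 4 h.
2001-03-27 14:00 + 4 h = 2001-03-27 18:00.
2001-03-27 18:00 + 4 h = 2001-03-27 22:00.
2001-03-27 22:00 + 4 h = 2001-03-28 02:00.
2001-03-28 02:00 + 4 h = 2001-03-28 06:00.
2001-03-28 06:00 + 4 h = 2001-03-28 10:00.

2001-03-28 10:00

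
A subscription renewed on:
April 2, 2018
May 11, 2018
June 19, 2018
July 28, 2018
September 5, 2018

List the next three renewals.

October 14, 2018; November 22, 2018; December 31, 2018

Every event comes 39 days after the last (39, 39, 39, 39).
September 5, 2018 + 39 days = October 14, 2018.
October 14, 2018 + 39 days = November 22, 2018.
November 22, 2018 + 39 days = December 31, 2018.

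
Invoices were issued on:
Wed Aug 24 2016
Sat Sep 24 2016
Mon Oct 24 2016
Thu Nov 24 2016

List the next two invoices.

Gaps: 31, 30, 31 days — not constant. Every event is on the 24th of the month.
Pattern: the 24th of each month.
Next: December 2016 → Sat Dec 24 2016.
January 2017: Tue Jan 24 2017.

Sat Dec 24 2016, Tue Jan 24 2017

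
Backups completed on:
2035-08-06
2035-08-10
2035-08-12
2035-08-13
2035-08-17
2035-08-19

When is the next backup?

2035-08-20

The gap pattern 4, 2, 1, 4, 2 repeats every 3 events.
These are the Mondays, Fridays and Sundays of each week.
Next Monday: 2035-08-20.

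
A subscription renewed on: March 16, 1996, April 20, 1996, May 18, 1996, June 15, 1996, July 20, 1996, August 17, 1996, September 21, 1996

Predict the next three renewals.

October 19, 1996; November 16, 1996; December 21, 1996

All dates are Saturdays, 35, 28, 28, 35, 28, 35 days apart.
Specifically, the 3rd Saturday of each month.
3rd Saturday of October 1996: October 19, 1996.
3rd Saturday of November 1996: November 16, 1996.
December 1996 — 3rd Saturday is December 21, 1996.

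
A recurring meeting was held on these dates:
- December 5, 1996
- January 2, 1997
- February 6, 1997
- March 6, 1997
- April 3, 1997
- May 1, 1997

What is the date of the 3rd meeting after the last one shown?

These are Thursdays at 28- or 35-day spacing (28, 35, 28, 28, 28).
The pattern: 1st Thursday of the month.
June 1997 — 1st Thursday is June 5, 1997.
July 1997 — 1st Thursday is July 3, 1997.
August 1997 — 1st Thursday is August 7, 1997.

August 7, 1997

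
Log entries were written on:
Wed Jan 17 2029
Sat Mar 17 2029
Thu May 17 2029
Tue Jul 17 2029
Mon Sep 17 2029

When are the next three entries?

Gaps: 59, 61, 61, 62 days — not constant. Every event is on the 17th of the month.
Pattern: the 17th of every 2 months.
Next: November 2029 → Sat Nov 17 2029.
January 2030: Thu Jan 17 2030.
March 2030: Sun Mar 17 2030.

Sat Nov 17 2029, Thu Jan 17 2030, Sun Mar 17 2030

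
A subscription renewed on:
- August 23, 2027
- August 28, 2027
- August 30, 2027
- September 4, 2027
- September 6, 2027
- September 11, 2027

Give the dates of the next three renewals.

September 13, 2027; September 18, 2027; September 20, 2027

The gap pattern 5, 2, 5, 2, 5 repeats every 2 events.
These are the Mondays and Saturdays of each week.
Next Monday: September 13, 2027.
The following Saturday is September 18, 2027.
The following Monday is September 20, 2027.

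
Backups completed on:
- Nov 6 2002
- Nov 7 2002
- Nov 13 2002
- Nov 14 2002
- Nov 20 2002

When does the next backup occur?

Nov 21 2002

Gaps: 1, 6, 1, 6 days — not constant, but cyclic with period 2.
The events fall on every Wednesday and Thursday.
The following Thursday is Nov 21 2002.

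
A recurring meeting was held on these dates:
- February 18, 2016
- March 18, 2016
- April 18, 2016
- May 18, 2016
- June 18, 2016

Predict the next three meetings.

July 18, 2016; August 18, 2016; September 18, 2016

Gaps: 29, 31, 30, 31 days — not constant. Every event is on the 18th of the month.
Pattern: the 18th of each month.
July 2016: July 18, 2016.
August 2016: August 18, 2016.
Next: September 2016 → September 18, 2016.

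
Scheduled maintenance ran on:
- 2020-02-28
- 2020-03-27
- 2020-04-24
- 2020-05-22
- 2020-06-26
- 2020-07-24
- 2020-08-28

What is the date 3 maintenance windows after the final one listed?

Gaps: 28, 28, 28, 35, 28, 35 days — a mix of 28 and 35. Every date is a Friday.
Each is the 4th Friday of its month.
4th Friday of September 2020: 2020-09-25.
October 2020 — 4th Friday is 2020-10-23.
November 2020 — 4th Friday is 2020-11-27.

2020-11-27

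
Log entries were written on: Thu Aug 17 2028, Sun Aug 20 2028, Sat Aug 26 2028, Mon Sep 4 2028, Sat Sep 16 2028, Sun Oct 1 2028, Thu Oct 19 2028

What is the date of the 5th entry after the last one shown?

Sat Mar 3 2029

Intervals are 3, 6, 9, 12, 15, 18 days — an arithmetic progression with common difference 3.
Next gap: 21 days. Thu Oct 19 2028 + 21 days = Thu Nov 9 2028.
Next gap: 24 days. Thu Nov 9 2028 + 24 days = Sun Dec 3 2028.
Next gap: 27 days. Sun Dec 3 2028 + 27 days = Sat Dec 30 2028.
Next gap: 30 days. Sat Dec 30 2028 + 30 days = Mon Jan 29 2029.
Next gap: 33 days. Mon Jan 29 2029 + 33 days = Sat Mar 3 2029.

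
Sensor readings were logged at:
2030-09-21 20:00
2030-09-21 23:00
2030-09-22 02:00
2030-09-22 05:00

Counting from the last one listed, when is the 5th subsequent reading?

2030-09-22 20:00

Gaps: 3, 3, 3 hours — each event is 3 hours after the previous one.
2030-09-22 05:00 + 3 h = 2030-09-22 08:00.
2030-09-22 08:00 + 3 h = 2030-09-22 11:00.
2030-09-22 11:00 + 3 h = 2030-09-22 14:00.
2030-09-22 14:00 + 3 h = 2030-09-22 17:00.
2030-09-22 17:00 + 3 h = 2030-09-22 20:00.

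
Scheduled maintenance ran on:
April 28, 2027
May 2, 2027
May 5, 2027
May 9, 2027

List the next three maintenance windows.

May 12, 2027; May 16, 2027; May 19, 2027

The gap pattern 4, 3, 4 repeats every 2 events.
These are the Wednesdays and Sundays of each week.
Next Wednesday: May 12, 2027.
Next Sunday: May 16, 2027.
Next Wednesday: May 19, 2027.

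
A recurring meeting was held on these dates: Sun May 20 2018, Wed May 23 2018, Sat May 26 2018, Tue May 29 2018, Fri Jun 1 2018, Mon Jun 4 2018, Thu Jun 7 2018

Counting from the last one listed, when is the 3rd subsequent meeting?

Every event comes 3 days after the last (3, 3, 3, 3, 3, 3).
Thu Jun 7 2018 + 3 days = Sun Jun 10 2018.
Sun Jun 10 2018 + 3 days = Wed Jun 13 2018.
Wed Jun 13 2018 + 3 days = Sat Jun 16 2018.

Sat Jun 16 2018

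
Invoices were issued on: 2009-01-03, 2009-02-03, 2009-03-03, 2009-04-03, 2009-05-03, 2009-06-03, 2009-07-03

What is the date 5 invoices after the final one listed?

2009-12-03

Gaps: 31, 28, 31, 30, 31, 30 days — not constant. Every event is on the 3rd of the month.
Pattern: the 3rd of each month.
August 2009: 2009-08-03.
September 2009: 2009-09-03.
Next: October 2009 → 2009-10-03.
November 2009: 2009-11-03.
Next: December 2009 → 2009-12-03.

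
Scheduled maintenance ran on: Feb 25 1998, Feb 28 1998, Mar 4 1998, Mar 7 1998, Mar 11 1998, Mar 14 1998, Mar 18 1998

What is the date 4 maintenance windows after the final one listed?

Apr 1 1998

Gaps: 3, 4, 3, 4, 3, 4 days — not constant, but cyclic with period 2.
The events fall on every Wednesday and Saturday.
Next Saturday: Mar 21 1998.
The following Wednesday is Mar 25 1998.
The following Saturday is Mar 28 1998.
Next Wednesday: Apr 1 1998.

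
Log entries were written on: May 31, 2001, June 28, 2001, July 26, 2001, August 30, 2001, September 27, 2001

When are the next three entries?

October 25, 2001; November 29, 2001; December 27, 2001

These are Thursdays with 28, 28, 35, 28-day gaps.
Each is the final Thursday of its month — May 31, 2001 is past the 28th, so '4th Thursday' doesn't fit.
Last Thursday of October 2001: October 25, 2001.
November 2001 ends with Thursday November 29, 2001.
Last Thursday of December 2001: December 27, 2001.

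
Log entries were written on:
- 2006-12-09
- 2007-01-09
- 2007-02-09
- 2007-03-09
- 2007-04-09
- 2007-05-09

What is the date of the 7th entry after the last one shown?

Each date is the 9th; the gaps (31, 31, 28, 31, 30) track the month lengths.
The rule is the 9th of each month.
Next: June 2007 → 2007-06-09.
Next: July 2007 → 2007-07-09.
August 2007: 2007-08-09.
Next: September 2007 → 2007-09-09.
October 2007: 2007-10-09.
November 2007: 2007-11-09.
Next: December 2007 → 2007-12-09.

2007-12-09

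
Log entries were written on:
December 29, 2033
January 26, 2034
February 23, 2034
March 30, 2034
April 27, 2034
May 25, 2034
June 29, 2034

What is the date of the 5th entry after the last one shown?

November 30, 2034

All Thursdays; the gaps (28, 28, 35, 28, 28, 35) vary with month length.
This is the last Thursday of each month.
Last Thursday of July 2034: July 27, 2034.
Last Thursday of August 2034: August 31, 2034.
Last Thursday of September 2034: September 28, 2034.
October 2034 ends with Thursday October 26, 2034.
Last Thursday of November 2034: November 30, 2034.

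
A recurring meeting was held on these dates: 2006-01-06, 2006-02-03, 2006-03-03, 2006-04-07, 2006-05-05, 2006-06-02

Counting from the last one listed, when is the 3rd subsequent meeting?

All dates are Fridays, 28, 28, 35, 28, 28 days apart.
Specifically, the 1st Friday of each month.
July 2006 — 1st Friday is 2006-07-07.
1st Friday of August 2006: 2006-08-04.
1st Friday of September 2006: 2006-09-01.

2006-09-01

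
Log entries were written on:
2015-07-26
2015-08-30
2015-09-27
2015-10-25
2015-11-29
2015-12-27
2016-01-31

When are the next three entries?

2016-02-28, 2016-03-27, 2016-04-24

All Sundays; the gaps (35, 28, 28, 35, 28, 35) vary with month length.
This is the last Sunday of each month.
Last Sunday of February 2016: 2016-02-28.
March 2016 ends with Sunday 2016-03-27.
Last Sunday of April 2016: 2016-04-24.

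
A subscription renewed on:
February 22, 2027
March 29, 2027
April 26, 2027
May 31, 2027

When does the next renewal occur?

June 28, 2027

These are Mondays with 35, 28, 35-day gaps.
Each is the final Monday of its month — March 29, 2027 is past the 28th, so '4th Monday' doesn't fit.
June 2027 ends with Monday June 28, 2027.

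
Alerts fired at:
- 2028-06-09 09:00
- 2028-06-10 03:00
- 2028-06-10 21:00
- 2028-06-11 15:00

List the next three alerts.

Spacing: 18, 18, 18 h — constant 18 h.
2028-06-11 15:00 + 18 h = 2028-06-12 09:00.
2028-06-12 09:00 + 18 h = 2028-06-13 03:00.
2028-06-13 03:00 + 18 h = 2028-06-13 21:00.

2028-06-12 09:00, 2028-06-13 03:00, 2028-06-13 21:00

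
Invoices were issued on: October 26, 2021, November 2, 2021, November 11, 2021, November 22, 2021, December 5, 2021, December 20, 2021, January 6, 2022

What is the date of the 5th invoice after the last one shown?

May 1, 2022

Intervals are 7, 9, 11, 13, 15, 17 days — an arithmetic progression with common difference 2.
Next gap: 19 days. January 6, 2022 + 19 days = January 25, 2022.
Next gap: 21 days. January 25, 2022 + 21 days = February 15, 2022.
Next gap: 23 days. February 15, 2022 + 23 days = March 10, 2022.
Next gap: 25 days. March 10, 2022 + 25 days = April 4, 2022.
Next gap: 27 days. April 4, 2022 + 27 days = May 1, 2022.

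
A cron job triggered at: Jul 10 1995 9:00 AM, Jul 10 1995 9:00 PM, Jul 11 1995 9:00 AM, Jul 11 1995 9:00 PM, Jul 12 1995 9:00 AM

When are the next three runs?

The interval is a steady 12 hours (12, 12, 12, 12).
Jul 12 1995 9:00 AM + 12 h = Jul 12 1995 9:00 PM.
Jul 12 1995 9:00 PM + 12 h = Jul 13 1995 9:00 AM.
Jul 13 1995 9:00 AM + 12 h = Jul 13 1995 9:00 PM.

Jul 12 1995 9:00 PM, Jul 13 1995 9:00 AM, Jul 13 1995 9:00 PM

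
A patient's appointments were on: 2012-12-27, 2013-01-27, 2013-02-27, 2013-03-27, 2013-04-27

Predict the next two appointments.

2013-05-27, 2013-06-27

The day-of-month is always 27 (31, 31, 28, 31 days between events).
So this recurs on the 27th of each month.
Next: May 2013 → 2013-05-27.
Next: June 2013 → 2013-06-27.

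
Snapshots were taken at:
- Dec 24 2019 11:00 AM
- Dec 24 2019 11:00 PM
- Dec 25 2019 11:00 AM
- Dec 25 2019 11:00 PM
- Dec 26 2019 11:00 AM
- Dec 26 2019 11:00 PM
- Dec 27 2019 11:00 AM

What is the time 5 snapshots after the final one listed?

Dec 29 2019 11:00 PM

Gaps: 12, 12, 12, 12, 12, 12 hours — each event is 12 hours after the previous one.
Dec 27 2019 11:00 AM + 12 h = Dec 27 2019 11:00 PM.
Dec 27 2019 11:00 PM + 12 h = Dec 28 2019 11:00 AM.
Dec 28 2019 11:00 AM + 12 h = Dec 28 2019 11:00 PM.
Dec 28 2019 11:00 PM + 12 h = Dec 29 2019 11:00 AM.
Dec 29 2019 11:00 AM + 12 h = Dec 29 2019 11:00 PM.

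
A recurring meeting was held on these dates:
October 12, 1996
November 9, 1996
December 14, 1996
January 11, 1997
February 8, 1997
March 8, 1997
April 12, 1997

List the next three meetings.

These are Saturdays at 28- or 35-day spacing (28, 35, 28, 28, 28, 35).
The pattern: 2nd Saturday of the month.
2nd Saturday of May 1997: May 10, 1997.
June 1997 — 2nd Saturday is June 14, 1997.
2nd Saturday of July 1997: July 12, 1997.

May 10, 1997; June 14, 1997; July 12, 1997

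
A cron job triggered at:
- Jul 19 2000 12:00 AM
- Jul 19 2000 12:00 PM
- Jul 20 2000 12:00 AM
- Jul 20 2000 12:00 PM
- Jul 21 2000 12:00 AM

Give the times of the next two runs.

Jul 21 2000 12:00 PM, Jul 22 2000 12:00 AM

Gaps: 12, 12, 12, 12 hours — each event is 12 hours after the previous one.
Jul 21 2000 12:00 AM + 12 h = Jul 21 2000 12:00 PM.
Jul 21 2000 12:00 PM + 12 h = Jul 22 2000 12:00 AM.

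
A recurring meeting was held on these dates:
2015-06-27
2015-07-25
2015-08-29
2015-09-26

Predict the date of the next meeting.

Every date is a Saturday; gaps 28, 35, 28 days.
Each is the last Saturday of its month (at least one falls on the 29th or later, ruling out '4th Saturday').
October 2015 ends with Saturday 2015-10-31.

2015-10-31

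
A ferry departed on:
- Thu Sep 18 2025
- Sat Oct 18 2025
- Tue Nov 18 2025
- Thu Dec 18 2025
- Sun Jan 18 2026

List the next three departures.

Wed Feb 18 2026, Wed Mar 18 2026, Sat Apr 18 2026

Each date is the 18th; the gaps (30, 31, 30, 31) track the month lengths.
The rule is the 18th of each month.
Next: February 2026 → Wed Feb 18 2026.
Next: March 2026 → Wed Mar 18 2026.
Next: April 2026 → Sat Apr 18 2026.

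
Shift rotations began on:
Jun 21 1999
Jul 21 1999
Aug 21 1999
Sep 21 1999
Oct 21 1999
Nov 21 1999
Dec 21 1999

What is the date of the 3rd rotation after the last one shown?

Mar 21 2000

Gaps: 30, 31, 31, 30, 31, 30 days — not constant. Every event is on the 21st of the month.
Pattern: the 21st of each month.
January 2000: Jan 21 2000.
February 2000: Feb 21 2000.
March 2000: Mar 21 2000.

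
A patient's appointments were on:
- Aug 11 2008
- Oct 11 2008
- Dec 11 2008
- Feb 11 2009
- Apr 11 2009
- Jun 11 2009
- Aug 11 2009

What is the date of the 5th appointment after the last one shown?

The day-of-month is always 11 (61, 61, 62, 59, 61, 61 days between events).
So this recurs on the 11th of every 2 months.
October 2009: Oct 11 2009.
December 2009: Dec 11 2009.
Next: February 2010 → Feb 11 2010.
Next: April 2010 → Apr 11 2010.
Next: June 2010 → Jun 11 2010.

Jun 11 2010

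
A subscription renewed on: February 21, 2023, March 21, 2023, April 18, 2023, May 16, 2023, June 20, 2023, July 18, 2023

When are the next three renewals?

Gaps: 28, 28, 28, 35, 28 days — a mix of 28 and 35. Every date is a Tuesday.
Each is the 3rd Tuesday of its month.
3rd Tuesday of August 2023: August 15, 2023.
3rd Tuesday of September 2023: September 19, 2023.
3rd Tuesday of October 2023: October 17, 2023.

August 15, 2023; September 19, 2023; October 17, 2023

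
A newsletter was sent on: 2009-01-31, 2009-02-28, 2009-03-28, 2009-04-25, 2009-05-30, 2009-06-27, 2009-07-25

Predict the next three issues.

These are Saturdays with 28, 28, 28, 35, 28, 28-day gaps.
Each is the final Saturday of its month — 2009-01-31 is past the 28th, so '4th Saturday' doesn't fit.
August 2009 ends with Saturday 2009-08-29.
Last Saturday of September 2009: 2009-09-26.
October 2009 ends with Saturday 2009-10-31.

2009-08-29, 2009-09-26, 2009-10-31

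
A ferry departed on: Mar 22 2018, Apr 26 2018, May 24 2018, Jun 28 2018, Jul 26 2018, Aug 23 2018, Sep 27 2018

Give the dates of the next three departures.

These are Thursdays at 28- or 35-day spacing (35, 28, 35, 28, 28, 35).
The pattern: 4th Thursday of the month.
4th Thursday of October 2018: Oct 25 2018.
November 2018 — 4th Thursday is Nov 22 2018.
4th Thursday of December 2018: Dec 27 2018.

Oct 25 2018, Nov 22 2018, Dec 27 2018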